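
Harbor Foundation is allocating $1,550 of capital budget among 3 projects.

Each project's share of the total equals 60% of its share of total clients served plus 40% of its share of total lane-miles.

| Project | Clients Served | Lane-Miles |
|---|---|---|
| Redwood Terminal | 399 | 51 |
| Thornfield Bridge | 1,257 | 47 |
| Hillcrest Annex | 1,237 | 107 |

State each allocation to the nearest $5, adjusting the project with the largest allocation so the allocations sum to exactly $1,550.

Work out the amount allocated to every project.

Redwood Terminal: $285; Thornfield Bridge: $545; Hillcrest Annex: $720

Clients served total 2,893; lane-miles total 205.
Combined weights (60% clients served + 40% lane-miles): Redwood Terminal 0.1823; Thornfield Bridge 0.3524; Hillcrest Annex 0.4653.
Unrounded shares: Redwood Terminal 282.51; Thornfield Bridge 546.23; Hillcrest Annex 721.26.
After rounding ($5): Redwood Terminal $285; Thornfield Bridge $545; Hillcrest Annex $720. Sum = $1,550.
No rounding difference to absorb.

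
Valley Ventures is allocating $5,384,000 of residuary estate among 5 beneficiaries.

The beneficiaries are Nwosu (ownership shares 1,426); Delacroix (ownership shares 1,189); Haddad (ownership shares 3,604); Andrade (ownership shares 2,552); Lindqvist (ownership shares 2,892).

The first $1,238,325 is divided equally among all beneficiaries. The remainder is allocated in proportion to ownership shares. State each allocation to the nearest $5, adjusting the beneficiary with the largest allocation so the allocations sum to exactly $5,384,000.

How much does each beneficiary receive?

Equal tier: $1,238,325 ÷ 5 = $247,665 apiece.
Remainder $4,145,675 by ownership shares (total 11,663): Nwosu 506,879.24 → $506,880; Delacroix 422,636.33 → $422,635; Haddad 1,281,060.85 → $1,281,060; Andrade 907,121.89 → $907,120; Lindqvist 1,027,976.69 → $1,027,975.
Rounding difference +$5 on remainder applied to Haddad.
Totals: Nwosu $247,665 + $506,880 = $754,545; Delacroix $247,665 + $422,635 = $670,300; Haddad $247,665 + $1,281,065 = $1,528,730; Andrade $247,665 + $907,120 = $1,154,785; Lindqvist $247,665 + $1,027,975 = $1,275,640.

Nwosu: $754,545; Delacroix: $670,300; Haddad: $1,528,730; Andrade: $1,154,785; Lindqvist: $1,275,640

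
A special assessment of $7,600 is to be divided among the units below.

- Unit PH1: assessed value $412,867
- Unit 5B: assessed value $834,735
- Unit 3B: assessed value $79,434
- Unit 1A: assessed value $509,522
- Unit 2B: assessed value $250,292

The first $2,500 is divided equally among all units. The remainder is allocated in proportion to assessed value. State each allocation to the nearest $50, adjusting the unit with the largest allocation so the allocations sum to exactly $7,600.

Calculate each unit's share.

Unit PH1: $1,500 | Unit 5B: $2,550 | Unit 3B: $700 | Unit 1A: $1,750 | Unit 2B: $1,100

Equal tier: $2,500 ÷ 5 = $500 apiece.
Remainder $5,100 by assessed value (total 2,086,850): Unit PH1 1,009.00 → $1,000; Unit 5B 2,039.99 → $2,050; Unit 3B 194.13 → $200; Unit 1A 1,245.21 → $1,250; Unit 2B 611.68 → $600.
Totals: Unit PH1 $500 + $1,000 = $1,500; Unit 5B $500 + $2,050 = $2,550; Unit 3B $500 + $200 = $700; Unit 1A $500 + $1,250 = $1,750; Unit 2B $500 + $600 = $1,100.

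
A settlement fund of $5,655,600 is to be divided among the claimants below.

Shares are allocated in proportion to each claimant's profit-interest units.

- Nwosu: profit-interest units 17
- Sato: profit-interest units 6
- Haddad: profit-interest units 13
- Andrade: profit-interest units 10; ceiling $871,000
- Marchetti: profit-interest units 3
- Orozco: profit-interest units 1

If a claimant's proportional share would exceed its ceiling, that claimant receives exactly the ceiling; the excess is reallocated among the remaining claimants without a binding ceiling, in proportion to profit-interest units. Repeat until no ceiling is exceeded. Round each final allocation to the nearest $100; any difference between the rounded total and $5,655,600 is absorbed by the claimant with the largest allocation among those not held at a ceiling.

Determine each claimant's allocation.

Nwosu: $2,033,500 | Sato: $717,700 | Haddad: $1,555,000 | Andrade: $871,000 | Marchetti: $358,800 | Orozco: $119,600

Combined profit-interest units = 50.
Unconstrained shares: Nwosu 1,922,904.00; Sato 678,672.00; Haddad 1,470,456.00; Andrade 1,131,120.00; Marchetti 339,336.00; Orozco 113,112.00.
Capped: Andrade ($871,000); remaining pool $4,784,600 reallocated over remaining profit-interest units 40.
Remaining shares: Nwosu 2,033,455.00 → $2,033,500; Sato 717,690.00 → $717,700; Haddad 1,554,995.00 → $1,555,000; Marchetti 358,845.00 → $358,800; Orozco 119,615.00 → $119,600.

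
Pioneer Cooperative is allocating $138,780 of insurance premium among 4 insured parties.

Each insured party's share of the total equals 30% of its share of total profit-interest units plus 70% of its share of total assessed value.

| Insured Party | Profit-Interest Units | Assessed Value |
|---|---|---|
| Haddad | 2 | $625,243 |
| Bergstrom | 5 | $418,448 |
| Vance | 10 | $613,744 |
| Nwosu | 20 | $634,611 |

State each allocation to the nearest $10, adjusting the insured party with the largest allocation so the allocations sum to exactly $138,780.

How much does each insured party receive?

Haddad: $28,750 | Bergstrom: $23,360 | Vance: $37,270 | Nwosu: $49,400

Profit-interest units total 37; assessed value total 2,292,046.
Blended shares (30% profit-interest units + 70% assessed value): Haddad 0.2072; Bergstrom 0.1683; Vance 0.2685; Nwosu 0.3560.
Raw shares: Haddad 28,750.76; Bergstrom 23,361.70; Vance 37,265.34; Nwosu 49,402.20.
At nearest $10: Haddad $28,750; Bergstrom $23,360; Vance $37,270; Nwosu $49,400. Sum = $138,780.
Rounded total matches; no reconciliation needed.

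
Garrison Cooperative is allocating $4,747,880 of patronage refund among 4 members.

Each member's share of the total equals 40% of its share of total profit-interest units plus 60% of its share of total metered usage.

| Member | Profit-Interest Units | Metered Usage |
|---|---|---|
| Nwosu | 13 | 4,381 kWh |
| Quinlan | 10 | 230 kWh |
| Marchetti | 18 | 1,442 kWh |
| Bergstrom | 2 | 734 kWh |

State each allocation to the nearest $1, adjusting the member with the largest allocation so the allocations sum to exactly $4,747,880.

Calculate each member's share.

Nwosu: $2,413,012 | Quinlan: $538,202 | Marchetti: $1,400,249 | Bergstrom: $396,417

Totals — profit-interest units 43, metered usage 6,787.
Combined weights (40% profit-interest units + 60% metered usage): Nwosu 0.5082; Quinlan 0.1134; Marchetti 0.2949; Bergstrom 0.0835.
Pro-rata amounts: Nwosu 2,413,012.59; Quinlan 538,201.85; Marchetti 1,400,248.87; Bergstrom 396,416.69.
At nearest $1: Nwosu $2,413,013; Quinlan $538,202; Marchetti $1,400,249; Bergstrom $396,417. Sum = $4,747,881.
Difference $4,747,880 − $4,747,881 = −$1 applied to largest allocation (Nwosu): Nwosu becomes $2,413,012.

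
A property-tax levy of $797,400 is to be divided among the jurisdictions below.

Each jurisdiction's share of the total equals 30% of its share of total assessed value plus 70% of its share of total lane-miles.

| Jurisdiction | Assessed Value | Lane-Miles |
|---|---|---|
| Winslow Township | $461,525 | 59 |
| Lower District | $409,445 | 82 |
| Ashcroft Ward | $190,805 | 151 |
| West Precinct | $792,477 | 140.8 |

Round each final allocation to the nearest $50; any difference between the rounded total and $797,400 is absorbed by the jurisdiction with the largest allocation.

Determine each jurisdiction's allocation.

Totals — assessed value 1,854,252, lane-miles 432.8.
Blended shares (30% assessed value + 70% lane-miles): Winslow Township 0.1701; Lower District 0.1989; Ashcroft Ward 0.2751; West Precinct 0.3559.
Raw shares: Winslow Township 135,634.08; Lower District 158,578.14; Ashcroft Ward 219,360.00; West Precinct 283,827.78.
After rounding ($50): Winslow Township $135,650; Lower District $158,600; Ashcroft Ward $219,350; West Precinct $283,850. Sum = $797,450.
Difference $797,400 − $797,450 = −$50 applied to largest allocation (West Precinct): West Precinct becomes $283,800.

Winslow Township: $135,650 · Lower District: $158,600 · Ashcroft Ward: $219,350 · West Precinct: $283,800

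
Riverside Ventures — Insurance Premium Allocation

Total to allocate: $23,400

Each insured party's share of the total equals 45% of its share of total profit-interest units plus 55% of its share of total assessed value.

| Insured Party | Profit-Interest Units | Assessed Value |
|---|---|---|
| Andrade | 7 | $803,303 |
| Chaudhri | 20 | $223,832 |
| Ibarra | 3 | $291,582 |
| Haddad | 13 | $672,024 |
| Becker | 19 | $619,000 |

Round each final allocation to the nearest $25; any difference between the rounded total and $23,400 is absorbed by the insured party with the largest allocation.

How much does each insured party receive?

Profit-interest units total 62; assessed value total 2,609,741.
Blended shares (45% profit-interest units + 55% assessed value): Andrade 0.2201; Chaudhri 0.1923; Ibarra 0.0832; Haddad 0.2360; Becker 0.2684.
Pro-rata amounts: Andrade 5,150.38; Chaudhri 4,500.61; Ibarra 1,947.46; Haddad 5,522.01; Becker 6,279.55.
At nearest $25: Andrade $5,150; Chaudhri $4,500; Ibarra $1,950; Haddad $5,525; Becker $6,275. Sum = $23,400.
Sum already equals the total — no adjustment.

Andrade: $5,150 | Chaudhri: $4,500 | Ibarra: $1,950 | Haddad: $5,525 | Becker: $6,275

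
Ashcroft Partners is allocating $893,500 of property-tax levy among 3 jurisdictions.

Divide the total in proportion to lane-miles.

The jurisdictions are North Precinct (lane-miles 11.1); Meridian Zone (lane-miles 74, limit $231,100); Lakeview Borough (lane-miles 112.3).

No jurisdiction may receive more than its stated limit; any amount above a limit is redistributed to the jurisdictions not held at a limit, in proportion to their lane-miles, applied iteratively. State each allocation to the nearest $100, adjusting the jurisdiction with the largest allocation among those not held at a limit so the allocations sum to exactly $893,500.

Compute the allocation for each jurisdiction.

Total lane-miles = 197.4.
Unconstrained shares: North Precinct 50,242.40; Meridian Zone 334,949.34; Lakeview Borough 508,308.26.
Capped: Meridian Zone ($231,100); remaining pool $662,400 reallocated over remaining lane-miles 123.4.
Remaining shares: North Precinct 59,583.79 → $59,600; Lakeview Borough 602,816.21 → $602,800.

North Precinct: $59,600; Meridian Zone: $231,100; Lakeview Borough: $602,800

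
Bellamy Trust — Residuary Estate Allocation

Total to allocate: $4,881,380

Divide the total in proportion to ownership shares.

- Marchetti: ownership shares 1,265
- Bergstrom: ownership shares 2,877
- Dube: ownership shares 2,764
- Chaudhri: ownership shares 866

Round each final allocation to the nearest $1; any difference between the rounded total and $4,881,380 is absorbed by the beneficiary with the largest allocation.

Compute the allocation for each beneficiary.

Sum of ownership shares: 7,772.
Raw shares: Marchetti 1,265/7,772 × $4,881,380 = 794,511.80; Bergstrom 2,877/7,772 × $4,881,380 = 1,806,964.78; Dube 2,764/7,772 × $4,881,380 = 1,735,992.58; Chaudhri 866/7,772 × $4,881,380 = 543,910.84.
After rounding ($1): Marchetti $794,512; Bergstrom $1,806,965; Dube $1,735,993; Chaudhri $543,911. Sum = $4,881,381.
Difference $4,881,380 − $4,881,381 = −$1 applied to largest allocation (Bergstrom): Bergstrom becomes $1,806,964.

Marchetti: $794,512 | Bergstrom: $1,806,964 | Dube: $1,735,993 | Chaudhri: $543,911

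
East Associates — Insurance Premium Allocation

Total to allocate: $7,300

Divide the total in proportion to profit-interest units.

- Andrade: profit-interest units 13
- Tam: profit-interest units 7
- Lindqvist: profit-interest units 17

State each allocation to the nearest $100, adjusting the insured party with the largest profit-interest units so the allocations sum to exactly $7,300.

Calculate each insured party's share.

Combined profit-interest units = 37.
Pro-rata amounts: Andrade 13/37 × $7,300 = 2,564.86; Tam 7/37 × $7,300 = 1,381.08; Lindqvist 17/37 × $7,300 = 3,354.05.
Rounded to nearest $100: Andrade $2,600; Tam $1,400; Lindqvist $3,400. Sum = $7,400.
Difference $7,300 − $7,400 = −$100 applied to largest profit-interest units (Lindqvist): Lindqvist becomes $3,300.

Andrade: $2,600 · Tam: $1,400 · Lindqvist: $3,300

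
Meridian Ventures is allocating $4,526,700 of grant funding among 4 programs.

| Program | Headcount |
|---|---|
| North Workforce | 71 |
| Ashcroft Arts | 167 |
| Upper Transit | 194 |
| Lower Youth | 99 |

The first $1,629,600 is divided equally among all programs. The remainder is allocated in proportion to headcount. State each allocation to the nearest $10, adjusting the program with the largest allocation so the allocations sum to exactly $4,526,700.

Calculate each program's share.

Equal tier: $1,629,600 ÷ 4 = $407,400 apiece.
Remainder $2,897,100 by headcount (total 531): North Workforce 387,371.19 → $387,370; Ashcroft Arts 911,140.68 → $911,140; Upper Transit 1,058,450.85 → $1,058,450; Lower Youth 540,137.29 → $540,140.
Totals: North Workforce $407,400 + $387,370 = $794,770; Ashcroft Arts $407,400 + $911,140 = $1,318,540; Upper Transit $407,400 + $1,058,450 = $1,465,850; Lower Youth $407,400 + $540,140 = $947,540.

North Workforce: $794,770; Ashcroft Arts: $1,318,540; Upper Transit: $1,465,850; Lower Youth: $947,540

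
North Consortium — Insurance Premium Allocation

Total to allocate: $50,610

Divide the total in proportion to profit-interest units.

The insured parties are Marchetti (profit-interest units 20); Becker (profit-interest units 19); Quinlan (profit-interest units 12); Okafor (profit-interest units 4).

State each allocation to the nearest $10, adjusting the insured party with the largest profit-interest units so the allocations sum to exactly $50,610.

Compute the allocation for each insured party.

Marchetti: $18,410 · Becker: $17,480 · Quinlan: $11,040 · Okafor: $3,680

Combined profit-interest units = 20 + 19 + 12 + 4 = 55.
Proportional shares: Marchetti 18,403.64; Becker 17,483.45; Quinlan 11,042.18; Okafor 3,680.73.
Rounded to nearest $10: Marchetti $18,400; Becker $17,480; Quinlan $11,040; Okafor $3,680. Sum = $50,600.
Difference $50,610 − $50,600 = +$10 applied to largest profit-interest units (Marchetti): Marchetti becomes $18,410.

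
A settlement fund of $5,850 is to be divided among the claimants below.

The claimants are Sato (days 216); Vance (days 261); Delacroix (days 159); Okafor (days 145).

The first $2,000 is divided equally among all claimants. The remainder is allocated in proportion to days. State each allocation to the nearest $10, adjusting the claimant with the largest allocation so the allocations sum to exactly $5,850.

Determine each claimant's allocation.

Sato: $1,560 · Vance: $1,800 · Delacroix: $1,280 · Okafor: $1,210

$2,000 shared equally gives $500 per claimant.
Remainder $3,850 by days (total 781): Sato 1,064.79 → $1,060; Vance 1,286.62 → $1,290; Delacroix 783.80 → $780; Okafor 714.79 → $710.
Rounding difference +$10 on remainder applied to Vance.
Totals: Sato $500 + $1,060 = $1,560; Vance $500 + $1,300 = $1,800; Delacroix $500 + $780 = $1,280; Okafor $500 + $710 = $1,210.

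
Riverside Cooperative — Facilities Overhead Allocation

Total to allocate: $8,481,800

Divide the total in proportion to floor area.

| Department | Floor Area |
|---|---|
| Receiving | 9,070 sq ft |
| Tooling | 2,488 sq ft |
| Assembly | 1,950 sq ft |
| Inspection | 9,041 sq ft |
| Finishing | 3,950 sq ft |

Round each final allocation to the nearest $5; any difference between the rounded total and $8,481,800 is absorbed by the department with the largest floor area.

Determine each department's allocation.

Sum of floor area: 9,070 + 2,488 + 1,950 + 9,041 + 3,950 = 26,499.
Unrounded shares: Receiving 2,903,125.63; Tooling 796,359.05; Assembly 624,156.01; Inspection 2,893,843.31; Finishing 1,264,316.01.
At nearest $5: Receiving $2,903,125; Tooling $796,360; Assembly $624,155; Inspection $2,893,845; Finishing $1,264,315. Sum = $8,481,800.
Rounded total matches; no reconciliation needed.

Receiving: $2,903,125 | Tooling: $796,360 | Assembly: $624,155 | Inspection: $2,893,845 | Finishing: $1,264,315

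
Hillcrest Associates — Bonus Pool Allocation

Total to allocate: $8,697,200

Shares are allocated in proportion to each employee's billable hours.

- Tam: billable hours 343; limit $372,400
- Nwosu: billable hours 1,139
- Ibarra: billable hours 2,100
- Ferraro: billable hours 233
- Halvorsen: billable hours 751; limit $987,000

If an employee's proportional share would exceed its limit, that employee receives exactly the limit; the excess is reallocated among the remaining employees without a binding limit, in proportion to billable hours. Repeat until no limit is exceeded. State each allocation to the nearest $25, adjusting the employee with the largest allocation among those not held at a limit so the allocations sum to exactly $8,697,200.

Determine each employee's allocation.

Tam: $372,400; Nwosu: $2,407,175; Ibarra: $4,438,200; Ferraro: $492,425; Halvorsen: $987,000

Total billable hours = 4,566.
Unconstrained shares: Tam 653,337.63; Nwosu 2,169,538.06; Ibarra 4,000,026.28; Ferraro 443,812.44; Halvorsen 1,430,485.59.
Cap binds for Tam ($372,400), Halvorsen ($987,000); remaining pool $7,337,800 reallocated over remaining billable hours 3,472.
Shares after redistribution: Nwosu 2,407,187.27 → $2,407,175; Ibarra 4,438,185.48 → $4,438,175; Ferraro 492,427.25 → $492,425.
Rounding difference +$25 applied to Ibarra → $4,438,200.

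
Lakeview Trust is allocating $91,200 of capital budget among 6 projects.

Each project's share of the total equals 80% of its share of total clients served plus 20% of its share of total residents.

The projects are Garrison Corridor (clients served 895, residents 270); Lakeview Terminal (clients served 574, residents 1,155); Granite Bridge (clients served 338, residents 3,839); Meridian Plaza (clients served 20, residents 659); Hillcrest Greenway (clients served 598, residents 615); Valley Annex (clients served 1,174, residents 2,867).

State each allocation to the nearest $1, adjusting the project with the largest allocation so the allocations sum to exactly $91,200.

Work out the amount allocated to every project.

Garrison Corridor: $18,667 · Lakeview Terminal: $13,876 · Granite Bridge: $14,297 · Meridian Plaza: $1,684 · Hillcrest Greenway: $13,316 · Valley Annex: $29,360

Clients served total 3,599; residents total 9,405.
Combined weights (80% clients served + 20% residents): Garrison Corridor 0.2047; Lakeview Terminal 0.1522; Granite Bridge 0.1568; Meridian Plaza 0.0185; Hillcrest Greenway 0.1460; Valley Annex 0.3219.
Raw shares: Garrison Corridor 18,667.34; Lakeview Terminal 13,876.30; Granite Bridge 14,297.37; Meridian Plaza 1,683.51; Hillcrest Greenway 13,315.56; Valley Annex 29,359.92.
Rounded to nearest $1: Garrison Corridor $18,667; Lakeview Terminal $13,876; Granite Bridge $14,297; Meridian Plaza $1,684; Hillcrest Greenway $13,316; Valley Annex $29,360. Sum = $91,200.
Rounded total matches; no reconciliation needed.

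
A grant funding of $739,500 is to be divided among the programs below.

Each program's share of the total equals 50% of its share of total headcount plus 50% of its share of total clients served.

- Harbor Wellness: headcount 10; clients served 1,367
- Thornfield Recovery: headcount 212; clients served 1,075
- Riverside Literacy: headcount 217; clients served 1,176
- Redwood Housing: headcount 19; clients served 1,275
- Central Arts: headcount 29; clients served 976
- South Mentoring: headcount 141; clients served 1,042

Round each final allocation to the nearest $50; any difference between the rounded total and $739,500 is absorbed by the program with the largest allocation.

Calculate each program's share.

Harbor Wellness: $79,000 | Thornfield Recovery: $182,350 | Riverside Literacy: $190,700 | Redwood Housing: $79,400 | Central Arts: $69,300 | South Mentoring: $138,750

Totals — headcount 628, clients served 6,911.
Blended shares (50% headcount + 50% clients served): Harbor Wellness 0.1069; Thornfield Recovery 0.2466; Riverside Literacy 0.2579; Redwood Housing 0.1074; Central Arts 0.0937; South Mentoring 0.1876.
Proportional shares: Harbor Wellness 79,024.51; Thornfield Recovery 182,334.35; Riverside Literacy 190,681.89; Redwood Housing 79,401.33; Central Arts 69,292.07; South Mentoring 138,765.85.
After rounding ($50): Harbor Wellness $79,000; Thornfield Recovery $182,350; Riverside Literacy $190,700; Redwood Housing $79,400; Central Arts $69,300; South Mentoring $138,750. Sum = $739,500.
Rounded total matches; no reconciliation needed.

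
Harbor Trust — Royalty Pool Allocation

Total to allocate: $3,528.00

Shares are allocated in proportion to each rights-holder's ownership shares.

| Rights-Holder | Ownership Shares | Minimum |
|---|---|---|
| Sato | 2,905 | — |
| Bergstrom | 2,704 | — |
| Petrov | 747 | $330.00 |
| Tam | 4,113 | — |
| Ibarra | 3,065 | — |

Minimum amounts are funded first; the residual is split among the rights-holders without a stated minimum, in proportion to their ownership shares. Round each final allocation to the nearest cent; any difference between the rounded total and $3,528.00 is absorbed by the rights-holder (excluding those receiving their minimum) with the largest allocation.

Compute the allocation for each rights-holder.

Fund the minimums — Petrov $330.00. Residual $3,198.00.
Residual split over remaining ownership shares 12,787: Sato 726.5340 → $726.53; Bergstrom 676.2643 → $676.26; Tam 1,028.6521 → $1,028.65; Ibarra 766.5496 → $766.55.
Rounding difference +$0.01 applied to Tam → $1,028.66.

Sato: $726.53; Bergstrom: $676.26; Petrov: $330.00; Tam: $1,028.66; Ibarra: $766.55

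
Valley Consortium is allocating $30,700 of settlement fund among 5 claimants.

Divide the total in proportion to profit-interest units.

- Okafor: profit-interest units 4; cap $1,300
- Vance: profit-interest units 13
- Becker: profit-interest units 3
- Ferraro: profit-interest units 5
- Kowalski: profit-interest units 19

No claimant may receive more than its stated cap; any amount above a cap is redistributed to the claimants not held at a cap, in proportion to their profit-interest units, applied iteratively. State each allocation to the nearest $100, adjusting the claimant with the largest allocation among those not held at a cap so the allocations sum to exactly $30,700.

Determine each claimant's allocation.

Okafor: $1,300 | Vance: $9,600 | Becker: $2,200 | Ferraro: $3,700 | Kowalski: $13,900

Sum of profit-interest units: 44.
Pro-rata shares before constraints: Okafor 2,790.91; Vance 9,070.45; Becker 2,093.18; Ferraro 3,488.64; Kowalski 13,256.82.
Capped: Okafor ($1,300); remaining pool $29,400 reallocated over remaining profit-interest units 40.
Remaining shares: Vance 9,555.00 → $9,600; Becker 2,205.00 → $2,200; Ferraro 3,675.00 → $3,700; Kowalski 13,965.00 → $14,000.
Rounding difference −$100 applied to Kowalski → $13,900.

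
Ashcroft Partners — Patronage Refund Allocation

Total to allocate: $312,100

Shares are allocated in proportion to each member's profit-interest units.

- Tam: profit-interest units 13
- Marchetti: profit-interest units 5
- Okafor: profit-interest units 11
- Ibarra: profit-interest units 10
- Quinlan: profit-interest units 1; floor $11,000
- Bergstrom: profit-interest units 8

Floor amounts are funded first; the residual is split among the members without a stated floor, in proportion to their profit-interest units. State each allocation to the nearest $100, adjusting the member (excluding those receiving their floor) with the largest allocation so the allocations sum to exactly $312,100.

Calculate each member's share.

Minimums first: Quinlan $11,000. Balance $301,100.
Balance split over remaining profit-interest units 47: Tam 83,282.98 → $83,300; Marchetti 32,031.91 → $32,000; Okafor 70,470.21 → $70,500; Ibarra 64,063.83 → $64,100; Bergstrom 51,251.06 → $51,300.
Rounding difference −$100 applied to Tam → $83,200.

Tam: $83,200 | Marchetti: $32,000 | Okafor: $70,500 | Ibarra: $64,100 | Quinlan: $11,000 | Bergstrom: $51,300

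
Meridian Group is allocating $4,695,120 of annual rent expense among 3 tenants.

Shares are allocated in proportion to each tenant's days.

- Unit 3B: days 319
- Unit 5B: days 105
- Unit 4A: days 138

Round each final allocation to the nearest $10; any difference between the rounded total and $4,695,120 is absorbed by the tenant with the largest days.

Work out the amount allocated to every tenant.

Total days = 562.
Raw shares: Unit 3B 319/562 × $4,695,120 = 2,665,023.63; Unit 5B 105/562 × $4,695,120 = 877,202.14; Unit 4A 138/562 × $4,695,120 = 1,152,894.23.
Rounded to nearest $10: Unit 3B $2,665,020; Unit 5B $877,200; Unit 4A $1,152,890. Sum = $4,695,110.
Difference $4,695,120 − $4,695,110 = +$10 applied to largest days (Unit 3B): Unit 3B becomes $2,665,030.

Unit 3B: $2,665,030 | Unit 5B: $877,200 | Unit 4A: $1,152,890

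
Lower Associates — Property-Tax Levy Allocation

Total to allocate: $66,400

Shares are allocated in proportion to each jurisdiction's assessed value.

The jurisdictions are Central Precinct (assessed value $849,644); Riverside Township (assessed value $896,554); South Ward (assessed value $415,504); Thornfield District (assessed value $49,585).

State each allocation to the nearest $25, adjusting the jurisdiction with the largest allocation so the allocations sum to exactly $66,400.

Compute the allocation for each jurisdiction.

Sum of assessed value: 2,211,287.
Pro-rata amounts: Central Precinct 849,644/2,211,287 × $66,400 = 25,512.91; Riverside Township 896,554/2,211,287 × $66,400 = 26,921.51; South Ward 415,504/2,211,287 × $66,400 = 12,476.66; Thornfield District 49,585/2,211,287 × $66,400 = 1,488.93.
Rounded to nearest $25: Central Precinct $25,525; Riverside Township $26,925; South Ward $12,475; Thornfield District $1,500. Sum = $66,425.
Difference $66,400 − $66,425 = −$25 applied to largest allocation (Riverside Township): Riverside Township becomes $26,900.

Central Precinct: $25,525 · Riverside Township: $26,900 · South Ward: $12,475 · Thornfield District: $1,500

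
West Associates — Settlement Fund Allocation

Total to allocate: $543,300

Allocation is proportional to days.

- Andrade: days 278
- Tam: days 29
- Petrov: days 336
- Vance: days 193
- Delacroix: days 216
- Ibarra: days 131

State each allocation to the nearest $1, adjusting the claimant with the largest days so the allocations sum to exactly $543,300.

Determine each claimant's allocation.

Andrade: $127,673 · Tam: $13,318 · Petrov: $154,311 · Vance: $88,636 · Delacroix: $99,199 · Ibarra: $60,163

Combined days = 1,183.
Pro-rata amounts: Andrade 278/1,183 × $543,300 = 127,673.20; Tam 29/1,183 × $543,300 = 13,318.43; Petrov 336/1,183 × $543,300 = 154,310.06; Vance 193/1,183 × $543,300 = 88,636.43; Delacroix 216/1,183 × $543,300 = 99,199.32; Ibarra 131/1,183 × $543,300 = 60,162.55.
After rounding ($1): Andrade $127,673; Tam $13,318; Petrov $154,310; Vance $88,636; Delacroix $99,199; Ibarra $60,163. Sum = $543,299.
Difference $543,300 − $543,299 = +$1 applied to largest days (Petrov): Petrov becomes $154,311.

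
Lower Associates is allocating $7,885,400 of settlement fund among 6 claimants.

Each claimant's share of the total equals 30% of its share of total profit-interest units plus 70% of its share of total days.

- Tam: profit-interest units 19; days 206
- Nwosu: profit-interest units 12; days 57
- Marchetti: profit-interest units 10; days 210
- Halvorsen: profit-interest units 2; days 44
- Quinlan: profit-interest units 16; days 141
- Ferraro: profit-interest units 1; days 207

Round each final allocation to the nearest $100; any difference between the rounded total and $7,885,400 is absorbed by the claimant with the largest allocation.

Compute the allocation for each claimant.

Tam: $2,063,700; Nwosu: $836,900; Marchetti: $1,734,300; Halvorsen: $359,600; Quinlan: $1,530,600; Ferraro: $1,360,300

Totals — profit-interest units 60, days 865.
Composite weights (30% profit-interest units + 70% days): Tam 0.2617; Nwosu 0.1061; Marchetti 0.2199; Halvorsen 0.0456; Quinlan 0.1941; Ferraro 0.1725.
Raw shares: Tam 2,063,650.20; Nwosu 836,855.17; Marchetti 1,734,332.20; Halvorsen 359,628.94; Quinlan 1,530,588.05; Ferraro 1,360,345.45.
Rounded to nearest $100: Tam $2,063,700; Nwosu $836,900; Marchetti $1,734,300; Halvorsen $359,600; Quinlan $1,530,600; Ferraro $1,360,300. Sum = $7,885,400.
No rounding difference to absorb.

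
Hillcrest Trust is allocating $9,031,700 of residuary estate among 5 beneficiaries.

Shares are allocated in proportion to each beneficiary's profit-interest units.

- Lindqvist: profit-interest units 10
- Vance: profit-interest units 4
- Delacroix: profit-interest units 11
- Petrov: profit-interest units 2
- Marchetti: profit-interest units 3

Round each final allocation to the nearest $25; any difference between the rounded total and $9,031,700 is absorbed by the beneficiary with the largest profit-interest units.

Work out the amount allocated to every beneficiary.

Profit-interest units total: 30.
Unrounded shares: Lindqvist 10/30 × $9,031,700 = 3,010,566.67; Vance 4/30 × $9,031,700 = 1,204,226.67; Delacroix 11/30 × $9,031,700 = 3,311,623.33; Petrov 2/30 × $9,031,700 = 602,113.33; Marchetti 3/30 × $9,031,700 = 903,170.00.
Rounded to nearest $25: Lindqvist $3,010,575; Vance $1,204,225; Delacroix $3,311,625; Petrov $602,125; Marchetti $903,175. Sum = $9,031,725.
Difference $9,031,700 − $9,031,725 = −$25 applied to largest profit-interest units (Delacroix): Delacroix becomes $3,311,600.

Lindqvist: $3,010,575 | Vance: $1,204,225 | Delacroix: $3,311,600 | Petrov: $602,125 | Marchetti: $903,175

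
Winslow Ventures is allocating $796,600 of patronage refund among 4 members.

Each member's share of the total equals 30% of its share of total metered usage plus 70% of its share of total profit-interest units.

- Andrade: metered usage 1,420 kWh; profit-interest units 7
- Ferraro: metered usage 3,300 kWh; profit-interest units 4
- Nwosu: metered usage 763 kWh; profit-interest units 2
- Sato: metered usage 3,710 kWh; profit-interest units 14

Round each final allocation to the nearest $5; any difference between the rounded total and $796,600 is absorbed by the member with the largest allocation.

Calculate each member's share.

Andrade: $181,480 | Ferraro: $168,395 | Nwosu: $61,140 | Sato: $385,585

Metered usage total 9,193; profit-interest units total 27.
Blended shares (30% metered usage + 70% profit-interest units): Andrade 0.2278; Ferraro 0.2114; Nwosu 0.0768; Sato 0.4840.
Pro-rata amounts: Andrade 181,482.28; Ferraro 168,396.73; Nwosu 61,140.03; Sato 385,580.96.
At nearest $5: Andrade $181,480; Ferraro $168,395; Nwosu $61,140; Sato $385,580. Sum = $796,595.
Difference $796,600 − $796,595 = +$5 applied to largest allocation (Sato): Sato becomes $385,585.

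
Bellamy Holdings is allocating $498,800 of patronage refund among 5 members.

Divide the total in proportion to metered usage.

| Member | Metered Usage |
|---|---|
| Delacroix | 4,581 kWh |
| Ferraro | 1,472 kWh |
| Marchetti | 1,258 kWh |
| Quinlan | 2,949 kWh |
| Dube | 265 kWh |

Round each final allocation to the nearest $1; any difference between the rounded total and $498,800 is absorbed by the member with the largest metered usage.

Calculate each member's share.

Sum of metered usage: 4,581 + 1,472 + 1,258 + 2,949 + 265 = 10,525.
Unrounded shares: Delacroix 217,102.40; Ferraro 69,760.91; Marchetti 59,619.04; Quinlan 139,758.78; Dube 12,558.86.
At nearest $1: Delacroix $217,102; Ferraro $69,761; Marchetti $59,619; Quinlan $139,759; Dube $12,559. Sum = $498,800.
No rounding difference to absorb.

Delacroix: $217,102 · Ferraro: $69,761 · Marchetti: $59,619 · Quinlan: $139,759 · Dube: $12,559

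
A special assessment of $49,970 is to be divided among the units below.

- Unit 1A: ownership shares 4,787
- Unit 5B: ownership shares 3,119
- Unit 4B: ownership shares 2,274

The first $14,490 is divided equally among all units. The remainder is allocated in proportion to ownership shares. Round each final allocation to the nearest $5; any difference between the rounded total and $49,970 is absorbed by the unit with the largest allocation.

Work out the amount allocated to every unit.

First tranche $14,490 split equally: $4,830 each.
Remainder $35,480 by ownership shares (total 10,180): Unit 1A 16,683.96 → $16,685; Unit 5B 10,870.54 → $10,870; Unit 4B 7,925.49 → $7,925.
Totals: Unit 1A $4,830 + $16,685 = $21,515; Unit 5B $4,830 + $10,870 = $15,700; Unit 4B $4,830 + $7,925 = $12,755.

Unit 1A: $21,515 · Unit 5B: $15,700 · Unit 4B: $12,755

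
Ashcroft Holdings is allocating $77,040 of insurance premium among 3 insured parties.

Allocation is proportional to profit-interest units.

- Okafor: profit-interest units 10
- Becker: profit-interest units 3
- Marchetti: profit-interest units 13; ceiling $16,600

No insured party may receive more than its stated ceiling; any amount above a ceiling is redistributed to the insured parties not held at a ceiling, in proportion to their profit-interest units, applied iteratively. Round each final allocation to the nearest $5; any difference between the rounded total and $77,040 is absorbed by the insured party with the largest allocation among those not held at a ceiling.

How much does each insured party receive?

Okafor: $46,490 | Becker: $13,950 | Marchetti: $16,600

Profit-interest units total: 26.
Pro-rata shares before constraints: Okafor 29,630.77; Becker 8,889.23; Marchetti 38,520.00.
Cap binds for Marchetti ($16,600); residual $60,440 reallocated over remaining profit-interest units 13.
Shares after redistribution: Okafor 46,492.31 → $46,490; Becker 13,947.69 → $13,950.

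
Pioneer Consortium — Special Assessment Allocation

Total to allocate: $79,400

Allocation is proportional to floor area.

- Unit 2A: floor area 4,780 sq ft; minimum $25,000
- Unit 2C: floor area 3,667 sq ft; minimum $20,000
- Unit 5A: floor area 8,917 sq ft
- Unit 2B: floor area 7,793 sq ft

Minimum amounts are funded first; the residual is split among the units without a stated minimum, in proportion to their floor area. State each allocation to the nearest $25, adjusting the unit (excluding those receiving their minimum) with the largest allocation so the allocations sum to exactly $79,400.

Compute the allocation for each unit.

Unit 2A: $25,000 · Unit 2C: $20,000 · Unit 5A: $18,350 · Unit 2B: $16,050

Fund the minimums — Unit 2A $25,000; Unit 2C $20,000. Remaining pool $34,400.
Remaining pool split over remaining floor area 16,710: Unit 5A 18,356.96 → $18,350; Unit 2B 16,043.04 → $16,050.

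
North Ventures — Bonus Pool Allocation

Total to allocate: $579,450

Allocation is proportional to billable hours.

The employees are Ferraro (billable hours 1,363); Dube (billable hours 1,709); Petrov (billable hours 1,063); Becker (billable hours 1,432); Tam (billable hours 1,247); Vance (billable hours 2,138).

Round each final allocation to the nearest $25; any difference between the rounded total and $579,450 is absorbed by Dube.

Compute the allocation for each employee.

Ferraro: $88,225 · Dube: $110,600 · Petrov: $68,800 · Becker: $92,700 · Tam: $80,725 · Vance: $138,400

Combined billable hours = 8,952.
Raw shares: Ferraro 1,363/8,952 × $579,450 = 88,225.02; Dube 1,709/8,952 × $579,450 = 110,621.10; Petrov 1,063/8,952 × $579,450 = 68,806.45; Becker 1,432/8,952 × $579,450 = 92,691.29; Tam 1,247/8,952 × $579,450 = 80,716.50; Vance 2,138/8,952 × $579,450 = 138,389.64.
At nearest $25: Ferraro $88,225; Dube $110,625; Petrov $68,800; Becker $92,700; Tam $80,725; Vance $138,400. Sum = $579,475.
Difference $579,450 − $579,475 = −$25 applied to Dube: Dube becomes $110,600.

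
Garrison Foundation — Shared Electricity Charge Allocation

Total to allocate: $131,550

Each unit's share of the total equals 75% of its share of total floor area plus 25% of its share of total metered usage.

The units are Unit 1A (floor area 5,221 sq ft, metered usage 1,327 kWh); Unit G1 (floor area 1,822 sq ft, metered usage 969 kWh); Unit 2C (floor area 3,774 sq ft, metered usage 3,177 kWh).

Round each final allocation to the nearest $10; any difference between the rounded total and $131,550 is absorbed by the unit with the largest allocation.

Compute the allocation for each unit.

Unit 1A: $55,600 | Unit G1: $22,440 | Unit 2C: $53,510

Floor area total 10,817; metered usage total 5,473.
Blended shares (75% floor area + 25% metered usage): Unit 1A 0.4226; Unit G1 0.1706; Unit 2C 0.4068.
Raw shares: Unit 1A 55,595.05; Unit G1 22,441.33; Unit 2C 53,513.61.
At nearest $10: Unit 1A $55,600; Unit G1 $22,440; Unit 2C $53,510. Sum = $131,550.
No rounding difference to absorb.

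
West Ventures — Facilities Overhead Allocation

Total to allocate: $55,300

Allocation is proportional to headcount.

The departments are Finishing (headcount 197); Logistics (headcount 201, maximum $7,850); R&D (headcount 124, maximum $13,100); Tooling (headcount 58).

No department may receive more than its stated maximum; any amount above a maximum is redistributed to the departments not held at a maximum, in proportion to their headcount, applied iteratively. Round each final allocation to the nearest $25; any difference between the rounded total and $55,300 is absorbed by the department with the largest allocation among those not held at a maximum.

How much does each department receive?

Finishing: $26,525; Logistics: $7,850; R&D: $13,100; Tooling: $7,825

Total headcount = 580.
Unconstrained shares: Finishing 18,782.93; Logistics 19,164.31; R&D 11,822.76; Tooling 5,530.00.
Cap binds for Logistics ($7,850); residual $47,450 reallocated over remaining headcount 379.
Cap binds for R&D ($13,100); residual $34,350 reallocated over remaining headcount 255.
Redistributed shares: Finishing 26,537.06 → $26,525; Tooling 7,812.94 → $7,825.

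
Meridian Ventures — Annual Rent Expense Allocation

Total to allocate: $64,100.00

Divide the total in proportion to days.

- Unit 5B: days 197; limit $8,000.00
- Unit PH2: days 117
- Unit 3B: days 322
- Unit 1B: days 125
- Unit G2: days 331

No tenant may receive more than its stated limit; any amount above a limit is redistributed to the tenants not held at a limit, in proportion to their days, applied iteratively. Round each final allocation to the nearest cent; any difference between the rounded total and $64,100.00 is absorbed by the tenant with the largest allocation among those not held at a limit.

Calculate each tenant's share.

Unit 5B: $8,000.00 | Unit PH2: $7,333.74 | Unit 3B: $20,183.46 | Unit 1B: $7,835.20 | Unit G2: $20,747.60

Combined days = 1,092.
Unconstrained shares: Unit 5B 11,563.8278; Unit PH2 6,867.8571; Unit 3B 18,901.2821; Unit 1B 7,337.4542; Unit G2 19,429.5788.
Held at cap: Unit 5B ($8,000.00); remaining pool $56,100.00 reallocated over remaining days 895.
Remaining shares: Unit PH2 7,333.7430 → $7,333.74; Unit 3B 20,183.4637 → $20,183.46; Unit 1B 7,835.1955 → $7,835.20; Unit G2 20,747.5978 → $20,747.60.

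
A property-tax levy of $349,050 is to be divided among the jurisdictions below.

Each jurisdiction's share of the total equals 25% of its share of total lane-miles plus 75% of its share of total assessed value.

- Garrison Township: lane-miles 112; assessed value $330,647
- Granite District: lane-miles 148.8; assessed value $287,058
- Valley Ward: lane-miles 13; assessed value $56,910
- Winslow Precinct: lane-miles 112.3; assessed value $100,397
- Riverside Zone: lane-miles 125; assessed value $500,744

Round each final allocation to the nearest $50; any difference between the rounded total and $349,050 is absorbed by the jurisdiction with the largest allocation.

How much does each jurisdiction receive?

Totals — lane-miles 511.1, assessed value 1,275,756.
Blended shares (25% lane-miles + 75% assessed value): Garrison Township 0.2492; Granite District 0.2415; Valley Ward 0.0398; Winslow Precinct 0.1140; Riverside Zone 0.3555.
Proportional shares: Garrison Township 86,971.66; Granite District 84,310.16; Valley Ward 13,897.59; Winslow Precinct 39,775.16; Riverside Zone 124,095.43.
After rounding ($50): Garrison Township $86,950; Granite District $84,300; Valley Ward $13,900; Winslow Precinct $39,800; Riverside Zone $124,100. Sum = $349,050.
Sum already equals the total — no adjustment.

Garrison Township: $86,950 · Granite District: $84,300 · Valley Ward: $13,900 · Winslow Precinct: $39,800 · Riverside Zone: $124,100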